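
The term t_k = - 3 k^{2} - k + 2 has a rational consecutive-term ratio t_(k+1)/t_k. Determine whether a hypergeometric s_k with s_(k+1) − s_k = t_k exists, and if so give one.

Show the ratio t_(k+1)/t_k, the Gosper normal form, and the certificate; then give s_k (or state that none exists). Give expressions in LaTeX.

s_k = k \left(- k^{2} + k + 2\right)

Step 1: r(k) = (k + 3*(k + 1)**2 - 1)/(3*k**2 + k - 2).
So A=1 and B=1, with C=k**2 + k/3 - 2/3.
Need (1)·f(k+1) − (1)·f(k) = k**2 + k/3 - 2/3.
Degrees (0,0,2) ⇒ d ≤ 3.
Match coefficients ⇒ f(k) = k*(k - 2)*(k + 1)/3.
Certificate R = B(k−1)f/C = k*(k - 2)/(3*k - 2) gives s_k = k*(-k**2 + k + 2).
Δs = -3*k**2 - k + 2, as required.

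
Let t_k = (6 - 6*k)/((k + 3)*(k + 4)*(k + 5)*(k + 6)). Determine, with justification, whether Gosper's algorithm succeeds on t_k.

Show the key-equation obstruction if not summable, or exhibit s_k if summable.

Yes. s_k = -k*(k**2 + 12*k - 133)/(60*(k + 3)*(k + 4)*(k + 5)).

Compute t_(k+1)/t_k: get k*(k + 3)/((k - 1)*(k + 7)).
So A=k + 3 and B=k + 7, with C=k - 1.
Need (k + 3)·f(k+1) − (k + 6)·f(k) = k - 1.
deg f ≤ 3 (via 1,1,1).
Coefficient equations give f(k) = k*(k - 7)*(k + 19)/360.
Certificate R = B(k−1)f/C = k*(k - 7)*(k + 6)*(k + 19)/(360*(k - 1)) gives s_k = -k*(k**2 + 12*k - 133)/(60*(k + 3)*(k + 4)*(k + 5)).
s_(k+1) − s_k = 6*(1 - k)/(k**4 + 18*k**3 + 119*k**2 + 342*k + 360) = t_k.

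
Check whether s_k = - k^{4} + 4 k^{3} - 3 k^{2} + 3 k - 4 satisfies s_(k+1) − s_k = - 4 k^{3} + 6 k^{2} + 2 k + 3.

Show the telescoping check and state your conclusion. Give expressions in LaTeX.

valid (s_(k+1) − s_k reduces to t_k)

s_(k+1) = -k**4 + 3*k**2 + 5*k - 1
s_(k+1) − s_k = -4*k**3 + 6*k**2 + 2*k + 3
(s_(k+1) − s_k) − t_k = 0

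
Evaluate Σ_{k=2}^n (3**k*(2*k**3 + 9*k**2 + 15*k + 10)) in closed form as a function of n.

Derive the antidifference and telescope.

S(n) = 3*3**n*n**3 + 9*3**n*n**2 + 18*3**n*n + 9*3**n - 117

r(k) = 3*(2*k**3 + 15*k**2 + 39*k + 36)/(2*k**3 + 9*k**2 + 15*k + 10) after simplifying.
Gosper form: A/B · C(k+1)/C(k) with A=3, B=1, C=k**3 + 9*k**2/2 + 15*k/2 + 5.
Set up (3)·f(k+1) − (1)·f(k) − (k**3 + 9*k**2/2 + 15*k/2 + 5) = 0.
From deg A=0, deg B=0, deg C=3: d=3.
Match coefficients ⇒ f(k) = (k**3 + 3*k - 1)/2.
R(k) = B(k−1)·f(k)/C(k) = (k**3 + 3*k - 1)/((k + 2)*(2*k**2 + 5*k + 5)); s_k = R·t_k = 3**k*(k**3 + 3*k - 1).
Δs = 3**k*(-k**3 + 6*k + 3*(k + 1)**3 + 7), as required.
Telescope: S(n) = s_(n+1) − s_(2) = 3**(n + 1)*(n**3 + 3*n**2 + 6*n + 3) − (117) = 3*3**n*n**3 + 9*3**n*n**2 + 18*3**n*n + 9*3**n - 117.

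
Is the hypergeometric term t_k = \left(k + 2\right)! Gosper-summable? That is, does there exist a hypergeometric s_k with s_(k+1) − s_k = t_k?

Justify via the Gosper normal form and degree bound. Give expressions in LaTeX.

Step 1: r(k) = k + 3.
Normal form (A,B,C) = (k + 3, 1, 1).
Set up (k + 3)·f(k+1) − (1)·f(k) − (1) = 0.
Degrees (1,0,0) ⇒ d ≤ -1.
deg f ≤ -1 is impossible — no certificate.

No — t_k has no hypergeometric antidifference.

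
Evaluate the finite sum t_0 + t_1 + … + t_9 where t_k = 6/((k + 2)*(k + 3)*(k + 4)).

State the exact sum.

Σ = 25/52

r(k) = (k + 2)/(k + 5) after simplifying.
A = k + 2, B = k + 5, C = 1.
Key eq: (k + 2)·f(k+1) = (k + 4)·f(k) + (1).
deg f ≤ 2 (via 1,1,0).
Match coefficients ⇒ f(k) = k*(k + 5)/12.
R(k) = B(k−1)·f(k)/C(k) = k*(k + 4)*(k + 5)/12; s_k = R·t_k = k*(k + 5)/(2*(k + 2)*(k + 3)).
Δs = 6/(k**3 + 9*k**2 + 26*k + 24), as required.
Sum = s_(10) − s_(0); s_(10) = 25/52, s_(0) = 0 ⇒ 25/52.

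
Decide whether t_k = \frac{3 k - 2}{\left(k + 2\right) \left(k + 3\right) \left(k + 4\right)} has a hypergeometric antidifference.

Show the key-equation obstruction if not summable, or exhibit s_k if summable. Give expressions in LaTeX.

t_(k+1)/t_k = (k + 2)*(3*k + 1)/((k + 5)*(3*k - 2)).
A = k + 2, B = k + 5, C = k - 2/3.
Key eq: (k + 2)·f(k+1) = (k + 4)·f(k) + (k - 2/3).
From deg A=1, deg B=1, deg C=1: d=2.
Solve for f: f(k) = k*(k - 4)/9 (degree 2 ≤ 2).
Certificate R = B(k−1)f/C = k*(k - 4)*(k + 4)/(3*(3*k - 2)) gives s_k = k*(k - 4)/(3*(k + 2)*(k + 3)).
Δs = (3*k - 2)/(k**3 + 9*k**2 + 26*k + 24), as required.

Yes. s_k = \frac{k \left(k - 4\right)}{3 \left(k + 2\right) \left(k + 3\right)}.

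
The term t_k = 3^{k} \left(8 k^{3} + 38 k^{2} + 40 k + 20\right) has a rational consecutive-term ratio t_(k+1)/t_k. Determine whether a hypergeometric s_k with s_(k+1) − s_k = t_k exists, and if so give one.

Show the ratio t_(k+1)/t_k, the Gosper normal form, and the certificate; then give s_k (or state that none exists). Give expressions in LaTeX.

r(k) = 3*(4*k**3 + 31*k**2 + 70*k + 53)/(4*k**3 + 19*k**2 + 20*k + 10) after simplifying.
Factor: A=3; B=1; C=k**3 + 19*k**2/4 + 5*k + 5/2.
Set up (3)·f(k+1) − (1)·f(k) − (k**3 + 19*k**2/4 + 5*k + 5/2) = 0.
deg f ≤ 3 (via 0,0,3).
Solve for f: f(k) = (4*k**3 + k**2 - k + 4)/8 (degree 3 ≤ 3).
Certificate R = B(k−1)f/C = (4*k**3 + k**2 - k + 4)/(2*(4*k**3 + 19*k**2 + 20*k + 10)) gives s_k = 3**k*(4*k**3 + k**2 - k + 4).
Δs = 3**k*(8*k**3 + 38*k**2 + 40*k + 20), as required.

s_k = 3^{k} \left(4 k^{3} + k^{2} - k + 4\right)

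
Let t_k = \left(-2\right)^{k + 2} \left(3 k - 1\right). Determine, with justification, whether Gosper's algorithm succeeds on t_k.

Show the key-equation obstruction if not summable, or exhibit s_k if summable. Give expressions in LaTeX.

t_(k+1)/t_k = 2*(-3*k - 2)/(3*k - 1).
So A=-2 and B=1, with C=k - 1/3.
Solve (-2)·f(k+1) − (1)·f(k) = k - 1/3.
deg f ≤ 1 (via 0,0,1).
A polynomial solution: f(k) = -(k - 1)/3.
Then R = B(k−1)f/C = -(k - 1)/(3*k - 1), so s_k = R(k)·t_k = (-2)**(k + 2)*(1 - k).
Check: Δs_k = (-2)**(k + 2)*(3*k - 1). ✓

Yes. s_k = \left(-2\right)^{k + 2} \left(1 - k\right).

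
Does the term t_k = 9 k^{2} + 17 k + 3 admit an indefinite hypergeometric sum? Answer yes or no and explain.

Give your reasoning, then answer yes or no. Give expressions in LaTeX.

Ratio r(k) = (9*k**2 + 35*k + 29)/(9*k**2 + 17*k + 3).
A = 1, B = 1, C = k**2 + 17*k/9 + 1/3.
Set up (1)·f(k+1) − (1)·f(k) − (k**2 + 17*k/9 + 1/3) = 0.
From deg A=0, deg B=0, deg C=2: d=3.
A polynomial solution: f(k) = k*(k + 2)*(3*k - 2)/9.
Get s_k = R·t_k = k*(3*k**2 + 4*k - 4) with R(k) = B(k−1)f(k)/C(k) = k*(k + 2)*(3*k - 2)/(9*k**2 + 17*k + 3).
s_(k+1) − s_k = 9*k**2 + 17*k + 3 = t_k.

Yes. s_k = k \left(3 k^{2} + 4 k - 4\right).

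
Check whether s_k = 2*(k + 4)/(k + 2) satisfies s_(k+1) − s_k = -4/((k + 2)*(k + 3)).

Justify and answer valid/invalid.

valid; difference matches t_k

s_(k+1) = 2*(k + 5)/(k + 3)
s_(k+1) − s_k = -4/(k**2 + 5*k + 6)
(s_(k+1) − s_k) − t_k = 0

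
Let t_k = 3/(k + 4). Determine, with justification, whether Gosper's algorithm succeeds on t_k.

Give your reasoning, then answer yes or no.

No — t_k has no hypergeometric antidifference.

Step 1: r(k) = (k + 4)/(k + 5).
Take A(k)=k + 4, B(k)=k + 5, C(k)=1.
Need (k + 4)·f(k+1) − (k + 4)·f(k) = 1.
Degrees (1,1,0) ⇒ d ≤ 0.
f = c0 ⇒ A·f(k+1) − B(k−1)·f(k) − C = -1. The system {-1 = 0} is inconsistent; no antidifference.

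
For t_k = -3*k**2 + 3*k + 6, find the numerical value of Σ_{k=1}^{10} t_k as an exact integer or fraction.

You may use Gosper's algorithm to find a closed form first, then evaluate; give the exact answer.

Σ = -930

t_(k+1)/t_k = (k**2 + k - 2)/(k**2 - k - 2).
Take A(k)=1, B(k)=1, C(k)=k**2 - k - 2.
f must satisfy (1)·f(k+1) − (1)·f(k) = k**2 - k - 2.
deg f ≤ 3 (via 0,0,2).
A polynomial solution: f(k) = k*(k - 4)*(k + 1)/3.
Get s_k = R·t_k = k*(-k**2 + 3*k + 4) with R(k) = B(k−1)f(k)/C(k) = k*(k - 4)/(3*(k - 2)).
Verify: -3*k**2 + 3*k + 6 matches t_k.
Sum = s_(11) − s_(1); s_(11) = -924, s_(1) = 6 ⇒ -930.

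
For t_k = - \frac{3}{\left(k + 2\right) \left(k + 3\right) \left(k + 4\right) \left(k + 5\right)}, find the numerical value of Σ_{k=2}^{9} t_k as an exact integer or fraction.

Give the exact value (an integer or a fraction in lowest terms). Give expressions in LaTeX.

Step 1: r(k) = (k + 2)/(k + 6).
So A=k + 2 and B=k + 6, with C=1.
f must satisfy (k + 2)·f(k+1) − (k + 5)·f(k) = 1.
d = 3 from the (1,1,0) case.
Solve for f: f(k) = k*(k**2 + 9*k + 26)/72 (degree 3 ≤ 3).
R(k) = B(k−1)·f(k)/C(k) = k*(k + 5)*(k**2 + 9*k + 26)/72; s_k = R·t_k = k*(-k**2 - 9*k - 26)/(24*(k + 2)*(k + 3)*(k + 4)).
Δs = -3/(k**4 + 14*k**3 + 71*k**2 + 154*k + 120), as required.
Σ_(k=2)^(9) t_k = s_(10) − s_(2) = -15/364 − (-1/30) = -43/5460.

Σ = -43/5460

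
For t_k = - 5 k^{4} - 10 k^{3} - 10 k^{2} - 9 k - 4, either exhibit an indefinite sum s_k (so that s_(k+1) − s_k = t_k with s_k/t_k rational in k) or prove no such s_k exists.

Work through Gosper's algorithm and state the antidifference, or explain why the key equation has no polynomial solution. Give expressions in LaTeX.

t_(k+1)/t_k = (5*k**4 + 30*k**3 + 70*k**2 + 79*k + 38)/(5*k**4 + 10*k**3 + 10*k**2 + 9*k + 4).
Normal form (A,B,C) = (1, 1, k**4 + 2*k**3 + 2*k**2 + 9*k/5 + 4/5).
Key eq: (1)·f(k+1) = (1)·f(k) + (k**4 + 2*k**3 + 2*k**2 + 9*k/5 + 4/5).
From deg A=0, deg B=0, deg C=4: d=5.
A polynomial solution: f(k) = k*(k + 1)*(k**3 - k**2 + k + 1)/5.
R(k) = B(k−1)·f(k)/C(k) = k*(k**3 - k**2 + k + 1)/(5*k**3 + 5*k**2 + 5*k + 4); s_k = R·t_k = k*(-k**4 - 2*k - 1).
Δs = -5*k**4 - 10*k**3 - 10*k**2 - 9*k - 4, as required.

s_k = k \left(- k^{4} - 2 k - 1\right)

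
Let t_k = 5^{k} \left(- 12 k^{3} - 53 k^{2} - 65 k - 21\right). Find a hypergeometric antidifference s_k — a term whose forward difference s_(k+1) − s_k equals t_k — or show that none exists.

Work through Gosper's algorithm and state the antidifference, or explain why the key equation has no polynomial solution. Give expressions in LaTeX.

s_k = 5^{k} \left(- 3 k^{3} - 2 k^{2} + 1\right)

Compute t_(k+1)/t_k: get 5*(12*k**3 + 89*k**2 + 207*k + 151)/(12*k**3 + 53*k**2 + 65*k + 21).
A = 5, B = 1, C = k**3 + 53*k**2/12 + 65*k/12 + 7/4.
f must satisfy (5)·f(k+1) − (1)·f(k) = k**3 + 53*k**2/12 + 65*k/12 + 7/4.
From deg A=0, deg B=0, deg C=3: d=3.
Solve for f: f(k) = (3*k**3 + 2*k**2 - 1)/12 (degree 3 ≤ 3).
Get s_k = R·t_k = 5**k*(-3*k**3 - 2*k**2 + 1) with R(k) = B(k−1)f(k)/C(k) = (3*k**3 + 2*k**2 - 1)/(12*k**3 + 53*k**2 + 65*k + 21).
Δs = 5**k*(-12*k**3 - 53*k**2 - 65*k - 21), as required.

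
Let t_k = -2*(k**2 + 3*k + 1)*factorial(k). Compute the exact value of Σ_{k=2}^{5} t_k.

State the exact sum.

Compute t_(k+1)/t_k: get (k + 1)*(3*k + (k + 1)**2 + 4)/(k**2 + 3*k + 1).
Normal form (A,B,C) = (k + 1, 1, k**2 + 3*k + 1).
Key eq: (k + 1)·f(k+1) = (1)·f(k) + (k**2 + 3*k + 1).
d = 1 from the (1,0,2) case.
Solving with deg f ≤ 1: f(k) = k + 2.
R(k) = B(k−1)·f(k)/C(k) = (k + 2)/(k**2 + 3*k + 1); s_k = R·t_k = -2*(k + 2)*factorial(k).
Δs = -2*(k**2 + 3*k + 1)*factorial(k), as required.
Telescoping: Σ = s_(6) − s_(2) = -11520 − (-16) = -11504.

Σ = -11504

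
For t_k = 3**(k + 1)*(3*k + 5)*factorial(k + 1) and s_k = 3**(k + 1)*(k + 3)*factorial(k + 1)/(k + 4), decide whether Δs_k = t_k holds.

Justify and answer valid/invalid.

Invalid: residual -3**(k + 1)*(3*k**2 + 17*k + 19)*factorial(k + 1)/((k + 4)*(k + 5)) ≠ 0.

s_(k+1) = 3**(k + 2)*(k + 4)*factorial(k + 2)/(k + 5)
s_(k+1) − s_k = 3**(k + 1)*(3*k**3 + 29*k**2 + 88*k + 81)*factorial(k + 1)/((k + 4)*(k + 5))
(s_(k+1) − s_k) − t_k = -3**(k + 1)*(3*k**2 + 17*k + 19)*factorial(k + 1)/((k + 4)*(k + 5))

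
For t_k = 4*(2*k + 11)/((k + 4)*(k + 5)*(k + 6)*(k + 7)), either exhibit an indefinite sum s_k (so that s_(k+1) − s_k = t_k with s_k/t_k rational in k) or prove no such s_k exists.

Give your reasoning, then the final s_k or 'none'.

The ratio is (k + 4)*(2*k + 13)/((k + 8)*(2*k + 11)).
A = k + 4, B = k + 8, C = k + 11/2.
Set up (k + 4)·f(k+1) − (k + 7)·f(k) − (k + 11/2) = 0.
From deg A=1, deg B=1, deg C=1: d=3.
Solve for f: f(k) = k*(k + 5)*(k + 10)/48 (degree 3 ≤ 3).
Get s_k = R·t_k = k*(k + 10)/(6*(k**2 + 10*k + 24)) with R(k) = B(k−1)f(k)/C(k) = k*(k + 5)*(k + 7)*(k + 10)/(24*(2*k + 11)).
s_(k+1) − s_k = 4*(2*k + 11)/(k**4 + 22*k**3 + 179*k**2 + 638*k + 840) = t_k.

s_k = k*(k + 10)/(6*(k**2 + 10*k + 24))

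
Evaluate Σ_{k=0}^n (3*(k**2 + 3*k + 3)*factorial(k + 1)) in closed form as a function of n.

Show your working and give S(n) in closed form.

r(k) = (k + 2)*(3*k + (k + 1)**2 + 6)/(k**2 + 3*k + 3) after simplifying.
A = k + 2, B = 1, C = k**2 + 3*k + 3.
Need (k + 2)·f(k+1) − (1)·f(k) = k**2 + 3*k + 3.
Bound: deg f ≤ 1.
Coefficient equations give f(k) = k + 1.
Certificate R = B(k−1)f/C = (k + 1)/(k**2 + 3*k + 3) gives s_k = 3*(k + 1)*factorial(k + 1).
s_(k+1) − s_k = 3*(k**2 + 3*k + 3)*factorial(k + 1) = t_k.
Σ_(k=0)^n t_k = s_(n+1) − s_(0) = (3*(n + 2)*factorial(n + 2)) − (3), i.e. 3*n*factorial(n + 2) + 6*factorial(n + 2) - 3.

S(n) = 3*n*factorial(n + 2) + 6*factorial(n + 2) - 3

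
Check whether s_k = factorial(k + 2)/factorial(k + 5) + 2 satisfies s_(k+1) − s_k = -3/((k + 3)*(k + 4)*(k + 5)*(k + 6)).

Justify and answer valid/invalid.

s_(k+1) = factorial(k + 3)/factorial(k + 6) + 2
s_(k+1) − s_k = -3/((k + 3)*(k + 4)*(k + 5)*(k + 6))
(s_(k+1) − s_k) − t_k = 0

Valid: the claim telescopes to t_k.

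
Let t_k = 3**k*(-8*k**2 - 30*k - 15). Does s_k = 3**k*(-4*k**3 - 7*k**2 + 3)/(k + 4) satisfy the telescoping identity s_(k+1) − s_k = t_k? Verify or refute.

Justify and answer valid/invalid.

Invalid: residual 3**(k + 1)*(8*k**3 + 58*k**2 + 132*k + 63)/(k**2 + 9*k + 20) ≠ 0.

s_(k+1) = 3**(k + 1)*(-4*(k + 1)**3 - 7*(k + 1)**2 + 3)/(k + 5)
s_(k+1) − s_k = 3**k*(-8*k**4 - 78*k**3 - 271*k**2 - 339*k - 111)/(k**2 + 9*k + 20)
(s_(k+1) − s_k) − t_k = 3**(k + 1)*(8*k**3 + 58*k**2 + 132*k + 63)/(k**2 + 9*k + 20)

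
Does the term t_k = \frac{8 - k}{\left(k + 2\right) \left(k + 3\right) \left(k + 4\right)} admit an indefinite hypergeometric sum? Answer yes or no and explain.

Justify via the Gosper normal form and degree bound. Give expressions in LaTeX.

Step 1: r(k) = (k - 7)*(k + 2)/((k - 8)*(k + 5)).
Normal form (A,B,C) = (k + 2, k + 5, k - 8).
Need (k + 2)·f(k+1) − (k + 4)·f(k) = k - 8.
deg f ≤ 2 (via 1,1,1).
Coefficient equations give f(k) = -k*(k + 7)/2.
Then R = B(k−1)f/C = -k*(k + 4)*(k + 7)/(2*(k - 8)), so s_k = R(k)·t_k = k*(k + 7)/(2*(k + 2)*(k + 3)).
Verify: (8 - k)/(k**3 + 9*k**2 + 26*k + 24) matches t_k.

Yes. s_k = \frac{k \left(k + 7\right)}{2 \left(k + 2\right) \left(k + 3\right)}.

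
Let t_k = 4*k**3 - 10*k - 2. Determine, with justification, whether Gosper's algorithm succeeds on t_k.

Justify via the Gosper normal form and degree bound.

Yes. s_k = k*(k**3 - 2*k**2 - 4*k + 3).

Ratio r(k) = (5*k - 2*(k + 1)**3 + 6)/(-2*k**3 + 5*k + 1).
Gosper form: A/B · C(k+1)/C(k) with A=1, B=1, C=k**3 - 5*k/2 - 1/2.
Need (1)·f(k+1) − (1)·f(k) = k**3 - 5*k/2 - 1/2.
Degrees (0,0,3) ⇒ d ≤ 4.
Match coefficients ⇒ f(k) = k*(k - 3)*(k**2 + k - 1)/4.
R(k) = B(k−1)·f(k)/C(k) = k*(k - 3)*(k**2 + k - 1)/(2*(2*k**3 - 5*k - 1)); s_k = R·t_k = k*(k**3 - 2*k**2 - 4*k + 3).
s_(k+1) − s_k = 4*k**3 - 10*k - 2 = t_k.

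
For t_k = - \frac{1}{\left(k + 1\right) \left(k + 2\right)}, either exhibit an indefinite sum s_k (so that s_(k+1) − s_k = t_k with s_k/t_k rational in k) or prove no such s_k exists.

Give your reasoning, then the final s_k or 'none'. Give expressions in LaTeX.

Step 1: r(k) = (k + 1)/(k + 3).
So A=k + 1 and B=k + 3, with C=1.
Need (k + 1)·f(k+1) − (k + 2)·f(k) = 1.
From deg A=1, deg B=1, deg C=0: d=1.
Match coefficients ⇒ f(k) = k.
So s_k = (B(k−1)f/C)·t_k = (k*(k + 2))·t_k = -k/(k + 1).
Δs = -1/(k**2 + 3*k + 2), as required.

s_k = - \frac{k}{k + 1}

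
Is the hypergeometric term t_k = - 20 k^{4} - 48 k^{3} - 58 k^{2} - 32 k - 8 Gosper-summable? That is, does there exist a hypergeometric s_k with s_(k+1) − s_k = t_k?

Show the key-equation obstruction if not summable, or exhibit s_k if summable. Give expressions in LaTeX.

Yes. s_k = k \left(- 4 k^{4} - 2 k^{3} - 2 k^{2} + k - 1\right).

r(k) = (10*k**4 + 64*k**3 + 161*k**2 + 186*k + 83)/(10*k**4 + 24*k**3 + 29*k**2 + 16*k + 4) after simplifying.
Factor: A=1; B=1; C=k**4 + 12*k**3/5 + 29*k**2/10 + 8*k/5 + 2/5.
Key eq: (1)·f(k+1) = (1)·f(k) + (k**4 + 12*k**3/5 + 29*k**2/10 + 8*k/5 + 2/5).
From deg A=0, deg B=0, deg C=4: d=5.
Match coefficients ⇒ f(k) = k*(4*k**4 + 2*k**3 + 2*k**2 - k + 1)/20.
Then R = B(k−1)f/C = k*(4*k**4 + 2*k**3 + 2*k**2 - k + 1)/(2*(10*k**4 + 24*k**3 + 29*k**2 + 16*k + 4)), so s_k = R(k)·t_k = k*(-4*k**4 - 2*k**3 - 2*k**2 + k - 1).
s_(k+1) − s_k = -20*k**4 - 48*k**3 - 58*k**2 - 32*k - 8 = t_k.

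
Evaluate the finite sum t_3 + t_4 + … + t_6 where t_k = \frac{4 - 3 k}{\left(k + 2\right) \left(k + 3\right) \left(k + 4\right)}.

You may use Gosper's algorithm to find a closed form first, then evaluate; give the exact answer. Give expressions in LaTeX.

Compute t_(k+1)/t_k: get (k + 2)*(3*k - 1)/((k + 5)*(3*k - 4)).
Take A(k)=k + 2, B(k)=k + 5, C(k)=k - 4/3.
Need (k + 2)·f(k+1) − (k + 4)·f(k) = k - 4/3.
deg f ≤ 2 (via 1,1,1).
A polynomial solution: f(k) = k*(k - 13)/18.
Get s_k = R·t_k = k*(13 - k)/(6*(k + 2)*(k + 3)) with R(k) = B(k−1)f(k)/C(k) = k*(k - 13)*(k + 4)/(6*(3*k - 4)).
Verify: (4 - 3*k)/(k**3 + 9*k**2 + 26*k + 24) matches t_k.
Evaluate s at k=7 and k=3: 7/90 and 1/6; difference -4/45.

Σ = -4/45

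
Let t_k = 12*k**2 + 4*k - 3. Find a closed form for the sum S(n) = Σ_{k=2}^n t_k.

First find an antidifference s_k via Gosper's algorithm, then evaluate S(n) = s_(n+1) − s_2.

S(n) = 4*n**3 + 8*n**2 + n - 13

The ratio is (12*k**2 + 28*k + 13)/(12*k**2 + 4*k - 3).
A = 1, B = 1, C = k**2 + k/3 - 1/4.
Set up (1)·f(k+1) − (1)·f(k) − (k**2 + k/3 - 1/4) = 0.
From deg A=0, deg B=0, deg C=2: d=3.
Solving with deg f ≤ 3: f(k) = k*(2*k - 3)*(2*k + 1)/12.
Certificate R = B(k−1)f/C = k*(2*k - 3)*(2*k + 1)/(12*k**2 + 4*k - 3) gives s_k = k*(4*k**2 - 4*k - 3).
Δs = 12*k**2 + 4*k - 3, as required.
Evaluate: s_(n+1) = 4*n**3 + 8*n**2 + n - 3; subtract s_(2) = 10 ⇒ S(n) = 4*n**3 + 8*n**2 + n - 13.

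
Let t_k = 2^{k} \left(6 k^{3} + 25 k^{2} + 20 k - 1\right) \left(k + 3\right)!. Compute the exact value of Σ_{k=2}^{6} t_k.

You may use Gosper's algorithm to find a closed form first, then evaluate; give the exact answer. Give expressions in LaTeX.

r(k) = 2*(6*k**4 + 67*k**3 + 260*k**2 + 402*k + 200)/(6*k**3 + 25*k**2 + 20*k - 1) after simplifying.
Factor: A=2*k + 8; B=1; C=k**3 + 25*k**2/6 + 10*k/3 - 1/6.
Key eq: (2*k + 8)·f(k+1) = (1)·f(k) + (k**3 + 25*k**2/6 + 10*k/3 - 1/6).
Bound: deg f ≤ 2.
Solve for f: f(k) = (k - 1)*(3*k - 1)/6 (degree 2 ≤ 2).
Get s_k = R·t_k = 2**k*(k - 1)*(3*k - 1)*factorial(k + 3) with R(k) = B(k−1)f(k)/C(k) = (k - 1)*(3*k - 1)/(6*k**3 + 25*k**2 + 20*k - 1).
Verify: 2**k*(6*k**3 + 25*k**2 + 20*k - 1)*factorial(k + 3) matches t_k.
Sum = s_(7) − s_(2); s_(7) = 55738368000, s_(2) = 2400 ⇒ 55738365600.

Σ = 55738365600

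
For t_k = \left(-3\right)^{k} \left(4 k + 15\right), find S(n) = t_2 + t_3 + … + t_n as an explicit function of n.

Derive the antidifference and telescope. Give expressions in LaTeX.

Step 1: r(k) = 3*(-4*k - 19)/(4*k + 15).
Normal form (A,B,C) = (-3, 1, k + 15/4).
Set up (-3)·f(k+1) − (1)·f(k) − (k + 15/4) = 0.
Degrees (0,0,1) ⇒ d ≤ 1.
Solving with deg f ≤ 1: f(k) = -(k + 3)/4.
Certificate R = B(k−1)f/C = -(k + 3)/(4*k + 15) gives s_k = (-3)**k*(-k - 3).
s_(k+1) − s_k = (-3)**k*(4*k + 15) = t_k.
Telescope: S(n) = s_(n+1) − s_(2) = 3*(-3)**n*(n + 4) − (-45) = 3*(-3)**n*n + 12*(-3)**n + 45.

S(n) = 3 \left(-3\right)^{n} n + 12 \left(-3\right)^{n} + 45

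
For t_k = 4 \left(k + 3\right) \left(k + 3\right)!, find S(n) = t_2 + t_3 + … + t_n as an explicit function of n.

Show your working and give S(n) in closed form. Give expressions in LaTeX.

Compute t_(k+1)/t_k: get (k + 4)**2/(k + 3).
So A=k + 4 and B=1, with C=k + 3.
Solve (k + 4)·f(k+1) − (1)·f(k) = k + 3.
Bound: deg f ≤ 0.
A polynomial solution: f(k) = 1.
Then R = B(k−1)f/C = 1/(k + 3), so s_k = R(k)·t_k = 4*factorial(k + 3).
Verify: 4*(k + 3)*factorial(k + 3) matches t_k.
Evaluate: s_(n+1) = 4*factorial(n + 4); subtract s_(2) = 480 ⇒ S(n) = 4*factorial(n + 4) - 480.

S(n) = 4 \left(n + 4\right)! - 480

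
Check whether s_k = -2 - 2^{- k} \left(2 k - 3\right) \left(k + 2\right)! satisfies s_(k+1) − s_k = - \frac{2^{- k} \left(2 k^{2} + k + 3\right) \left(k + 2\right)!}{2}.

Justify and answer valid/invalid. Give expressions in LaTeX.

Valid: the claim telescopes to t_k.

s_(k+1) = -2**(-k - 1)*(2*k - 1)*factorial(k + 3) - 2
s_(k+1) − s_k = -(2*k**2 + k + 3)*factorial(k + 2)/(2*2**k)
(s_(k+1) − s_k) − t_k = 0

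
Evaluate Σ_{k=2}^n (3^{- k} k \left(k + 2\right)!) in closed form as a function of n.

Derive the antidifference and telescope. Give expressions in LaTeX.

r(k) = (k + 1)*(k + 3)/(3*k) after simplifying.
A = k/3 + 1, B = 1, C = k.
Set up (k/3 + 1)·f(k+1) − (1)·f(k) − (k) = 0.
deg f ≤ 0 (via 1,0,1).
Match coefficients ⇒ f(k) = 3.
Certificate R = B(k−1)f/C = 3/k gives s_k = 3**(1 - k)*factorial(k + 2).
Δs = k*factorial(k + 2)/3**k, as required.
Telescope: S(n) = s_(n+1) − s_(2) = factorial(n + 3)/3**n − (8) = -8 + factorial(n + 3)/3**n.

S(n) = -8 + 3^{- n} \left(n + 3\right)!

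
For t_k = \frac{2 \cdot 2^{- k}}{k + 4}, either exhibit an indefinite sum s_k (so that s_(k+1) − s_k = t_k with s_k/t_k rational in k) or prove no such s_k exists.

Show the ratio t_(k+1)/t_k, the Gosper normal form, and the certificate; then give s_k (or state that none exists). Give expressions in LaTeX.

Compute t_(k+1)/t_k: get (k + 4)/(2*(k + 5)).
So A=k/2 + 2 and B=k + 5, with C=1.
Key eq: (k/2 + 2)·f(k+1) = (k + 4)·f(k) + (1).
Degrees (1,1,0) ⇒ d ≤ -1.
Negative degree bound (-1): no f exists, t_k not Gosper-summable.

no hypergeometric antidifference exists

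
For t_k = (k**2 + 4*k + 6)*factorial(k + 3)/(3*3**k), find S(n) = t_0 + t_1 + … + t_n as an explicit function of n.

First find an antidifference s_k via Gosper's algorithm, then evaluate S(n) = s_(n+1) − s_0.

Compute t_(k+1)/t_k: get (k + 4)*(4*k + (k + 1)**2 + 10)/(3*(k**2 + 4*k + 6)).
Take A(k)=k/3 + 4/3, B(k)=1, C(k)=k**2 + 4*k + 6.
Key eq: (k/3 + 4/3)·f(k+1) = (1)·f(k) + (k**2 + 4*k + 6).
d = 1 from the (1,0,2) case.
A polynomial solution: f(k) = 3*(k + 2).
Certificate R = B(k−1)f/C = 3*(k + 2)/(k**2 + 4*k + 6) gives s_k = (k + 2)*factorial(k + 3)/3**k.
s_(k+1) − s_k = (k**2 + 4*k + 6)*factorial(k + 3)/(3*3**k) = t_k.
Telescope: S(n) = s_(n+1) − s_(0) = 3**(-n - 1)*(n + 3)*factorial(n + 4) − (12) = -12 + n*factorial(n + 4)/(3*3**n) + factorial(n + 4)/3**n.

S(n) = -12 + n*factorial(n + 4)/(3*3**n) + factorial(n + 4)/3**n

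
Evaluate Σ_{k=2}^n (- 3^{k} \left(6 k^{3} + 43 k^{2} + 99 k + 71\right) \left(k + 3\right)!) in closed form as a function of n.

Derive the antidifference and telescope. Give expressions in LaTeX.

S(n) = - 6 \cdot 3^{n} n^{2} \left(n + 4\right)! - 21 \cdot 3^{n} n \left(n + 4\right)! - 18 \cdot 3^{n} \left(n + 4\right)! + 16200

Compute t_(k+1)/t_k: get 3*(6*k**4 + 85*k**3 + 447*k**2 + 1031*k + 876)/(6*k**3 + 43*k**2 + 99*k + 71).
Gosper form: A/B · C(k+1)/C(k) with A=3*k + 12, B=1, C=k**3 + 43*k**2/6 + 33*k/2 + 71/6.
Solve (3*k + 12)·f(k+1) − (1)·f(k) = k**3 + 43*k**2/6 + 33*k/2 + 71/6.
d = 2 from the (1,0,3) case.
Coefficient equations give f(k) = (k + 1)*(2*k + 1)/6.
So s_k = (B(k−1)f/C)·t_k = ((k + 1)*(2*k + 1)/(6*k**3 + 43*k**2 + 99*k + 71))·t_k = -3**k*(k + 1)*(2*k + 1)*factorial(k + 3).
s_(k+1) − s_k = -3**k*(6*k**3 + 43*k**2 + 99*k + 71)*factorial(k + 3) = t_k.
Σ_(k=2)^n t_k = s_(n+1) − s_(2) = (-3**(n + 1)*(n + 2)*(2*n + 3)*factorial(n + 4)) − (-16200), i.e. -6*3**n*n**2*factorial(n + 4) - 21*3**n*n*factorial(n + 4) - 18*3**n*factorial(n + 4) + 16200.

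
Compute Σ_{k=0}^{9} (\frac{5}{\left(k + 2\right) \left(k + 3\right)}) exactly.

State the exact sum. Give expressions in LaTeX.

Σ = 25/12

The ratio is (k + 2)/(k + 4).
A = k + 2, B = k + 4, C = 1.
Set up (k + 2)·f(k+1) − (k + 3)·f(k) − (1) = 0.
deg f ≤ 1 (via 1,1,0).
Solving with deg f ≤ 1: f(k) = k/2.
R(k) = B(k−1)·f(k)/C(k) = k*(k + 3)/2; s_k = R·t_k = 5*k/(2*(k + 2)).
Δs = 5/(k**2 + 5*k + 6), as required.
Σ_(k=0)^(9) t_k = s_(10) − s_(0) = 25/12 − (0) = 25/12.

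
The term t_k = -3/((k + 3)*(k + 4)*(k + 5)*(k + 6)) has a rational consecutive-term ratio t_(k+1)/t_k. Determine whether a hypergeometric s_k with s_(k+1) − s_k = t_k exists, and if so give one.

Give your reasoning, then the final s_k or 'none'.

s_k = k*(-k**2 - 12*k - 47)/(60*(k + 3)*(k + 4)*(k + 5))

r(k) = (k + 3)/(k + 7) after simplifying.
Take A(k)=k + 3, B(k)=k + 7, C(k)=1.
f must satisfy (k + 3)·f(k+1) − (k + 6)·f(k) = 1.
Bound: deg f ≤ 3.
Coefficient equations give f(k) = k*(k**2 + 12*k + 47)/180.
Certificate R = B(k−1)f/C = k*(k + 6)*(k**2 + 12*k + 47)/180 gives s_k = k*(-k**2 - 12*k - 47)/(60*(k + 3)*(k + 4)*(k + 5)).
Δs = -3/(k**4 + 18*k**3 + 119*k**2 + 342*k + 360), as required.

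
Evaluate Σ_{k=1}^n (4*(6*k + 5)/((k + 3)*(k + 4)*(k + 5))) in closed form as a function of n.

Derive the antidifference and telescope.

S(n) = n*(7*n + 15)/(2*(n**2 + 9*n + 20))

Compute t_(k+1)/t_k: get (k + 3)*(6*k + 11)/((k + 6)*(6*k + 5)).
Factor: A=k + 3; B=k + 6; C=k + 5/6.
Set up (k + 3)·f(k+1) − (k + 5)·f(k) − (k + 5/6) = 0.
d = 2 from the (1,1,1) case.
Coefficient equations give f(k) = k*(23*k + 17)/144.
So s_k = (B(k−1)f/C)·t_k = (k*(k + 5)*(23*k + 17)/(24*(6*k + 5)))·t_k = k*(23*k + 17)/(6*(k + 3)*(k + 4)).
Verify: 4*(6*k + 5)/(k**3 + 12*k**2 + 47*k + 60) matches t_k.
Σ_(k=1)^n t_k = s_(n+1) − s_(1) = ((23*n**2 + 63*n + 40)/(6*(n**2 + 9*n + 20))) − (1/3), i.e. n*(7*n + 15)/(2*(n**2 + 9*n + 20)).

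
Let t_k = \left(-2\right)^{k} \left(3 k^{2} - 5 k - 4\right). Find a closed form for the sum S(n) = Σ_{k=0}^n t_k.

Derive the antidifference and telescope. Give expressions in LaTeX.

The ratio is 2*(-3*k**2 - k + 6)/(3*k**2 - 5*k - 4).
A = -2, B = 1, C = k**2 - 5*k/3 - 4/3.
f must satisfy (-2)·f(k+1) − (1)·f(k) = k**2 - 5*k/3 - 4/3.
Bound: deg f ≤ 2.
Match coefficients ⇒ f(k) = -k*(k - 3)/3.
R(k) = B(k−1)·f(k)/C(k) = -k*(k - 3)/(3*k**2 - 5*k - 4); s_k = R·t_k = (-2)**k*k*(3 - k).
Verify: (-2)**k*(3*k**2 - 5*k - 4) matches t_k.
Σ_(k=0)^n t_k = s_(n+1) − s_(0) = ((-2)**(n + 1)*(-n**2 + n + 2)) − (0), i.e. (-2)**(n + 1)*(-n**2 + n + 2).

S(n) = \left(-2\right)^{n + 1} \left(- n^{2} + n + 2\right)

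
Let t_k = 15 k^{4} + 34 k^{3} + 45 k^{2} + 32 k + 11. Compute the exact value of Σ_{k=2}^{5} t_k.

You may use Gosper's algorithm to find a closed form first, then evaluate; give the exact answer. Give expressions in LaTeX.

Σ = 25208

t_(k+1)/t_k = (15*k**4 + 94*k**3 + 237*k**2 + 284*k + 137)/(15*k**4 + 34*k**3 + 45*k**2 + 32*k + 11).
Normal form (A,B,C) = (1, 1, k**4 + 34*k**3/15 + 3*k**2 + 32*k/15 + 11/15).
Key eq: (1)·f(k+1) = (1)·f(k) + (k**4 + 34*k**3/15 + 3*k**2 + 32*k/15 + 11/15).
From deg A=0, deg B=0, deg C=4: d=5.
Coefficient equations give f(k) = k*(3*k**4 + k**3 + 3*k**2 + 2*k + 2)/15.
Get s_k = R·t_k = k*(3*k**4 + k**3 + 3*k**2 + 2*k + 2) with R(k) = B(k−1)f(k)/C(k) = k*(3*k**4 + k**3 + 3*k**2 + 2*k + 2)/(15*k**4 + 34*k**3 + 45*k**2 + 32*k + 11).
s_(k+1) − s_k = 15*k**4 + 34*k**3 + 45*k**2 + 32*k + 11 = t_k.
Sum = s_(6) − s_(2); s_(6) = 25356, s_(2) = 148 ⇒ 25208.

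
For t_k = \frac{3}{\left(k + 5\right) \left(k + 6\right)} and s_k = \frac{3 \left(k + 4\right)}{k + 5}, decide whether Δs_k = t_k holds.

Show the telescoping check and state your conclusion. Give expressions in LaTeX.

valid (s_(k+1) − s_k reduces to t_k)

s_(k+1) = 3*(k + 5)/(k + 6)
s_(k+1) − s_k = 3/(k**2 + 11*k + 30)
(s_(k+1) − s_k) − t_k = 0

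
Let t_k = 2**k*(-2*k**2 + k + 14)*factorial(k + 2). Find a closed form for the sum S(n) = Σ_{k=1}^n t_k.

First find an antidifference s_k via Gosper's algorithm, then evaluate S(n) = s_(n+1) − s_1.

r(k) = 2*(k + 3)*(k - 2*(k + 1)**2 + 15)/(-2*k**2 + k + 14) after simplifying.
Gosper form: A/B · C(k+1)/C(k) with A=2*k + 6, B=1, C=k**2 - k/2 - 7.
Need (2*k + 6)·f(k+1) − (1)·f(k) = k**2 - k/2 - 7.
Bound: deg f ≤ 1.
Match coefficients ⇒ f(k) = (k - 4)/2.
R(k) = B(k−1)·f(k)/C(k) = (k - 4)/(2*k**2 - k - 14); s_k = R·t_k = -2**k*(k - 4)*factorial(k + 2).
Check: Δs_k = 2**k*(-2*k**2 + k + 14)*factorial(k + 2). ✓
Σ_(k=1)^n t_k = s_(n+1) − s_(1) = (-2**(n + 1)*(n - 3)*factorial(n + 3)) − (36), i.e. -2*2**n*n*factorial(n + 3) + 6*2**n*factorial(n + 3) - 36.

S(n) = -2*2**n*n*factorial(n + 3) + 6*2**n*factorial(n + 3) - 36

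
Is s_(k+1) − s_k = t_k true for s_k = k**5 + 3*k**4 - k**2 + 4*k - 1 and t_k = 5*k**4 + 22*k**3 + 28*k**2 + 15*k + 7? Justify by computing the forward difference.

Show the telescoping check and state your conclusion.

s_(k+1) = 4*k + (k + 1)**5 + 3*(k + 1)**4 - (k + 1)**2 + 3
s_(k+1) − s_k = 5*k**4 + 22*k**3 + 28*k**2 + 15*k + 7
(s_(k+1) − s_k) − t_k = 0

Valid — Δs_k = t_k.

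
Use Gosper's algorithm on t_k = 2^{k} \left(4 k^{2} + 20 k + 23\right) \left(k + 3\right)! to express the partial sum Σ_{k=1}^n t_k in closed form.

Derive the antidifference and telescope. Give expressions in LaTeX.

r(k) = 2*(4*k**3 + 44*k**2 + 159*k + 188)/(4*k**2 + 20*k + 23) after simplifying.
A = 2*k + 8, B = 1, C = k**2 + 5*k + 23/4.
Need (2*k + 8)·f(k+1) − (1)·f(k) = k**2 + 5*k + 23/4.
Degrees (1,0,2) ⇒ d ≤ 1.
Solving with deg f ≤ 1: f(k) = (2*k + 1)/4.
So s_k = (B(k−1)f/C)·t_k = ((2*k + 1)/(4*k**2 + 20*k + 23))·t_k = 2**k*(2*k + 1)*factorial(k + 3).
Verify: 2**k*(4*k**2 + 20*k + 23)*factorial(k + 3) matches t_k.
s_(n+1) = 2**(n + 1)*(2*n + 3)*factorial(n + 4) and s_(1) = 144, so S(n) = 4*2**n*n*factorial(n + 4) + 6*2**n*factorial(n + 4) - 144.

S(n) = 4 \cdot 2^{n} n \left(n + 4\right)! + 6 \cdot 2^{n} \left(n + 4\right)! - 144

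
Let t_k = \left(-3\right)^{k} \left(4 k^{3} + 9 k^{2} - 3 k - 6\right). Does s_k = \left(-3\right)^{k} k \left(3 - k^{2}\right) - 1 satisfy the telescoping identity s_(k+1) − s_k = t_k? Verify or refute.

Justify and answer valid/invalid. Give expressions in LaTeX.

Valid — Δs_k = t_k.

s_(k+1) = 3*(-3)**k*(k + 1)*((k + 1)**2 - 3) - 1
s_(k+1) − s_k = (-3)**k*(4*k**3 + 9*k**2 - 3*k - 6)
(s_(k+1) − s_k) − t_k = 0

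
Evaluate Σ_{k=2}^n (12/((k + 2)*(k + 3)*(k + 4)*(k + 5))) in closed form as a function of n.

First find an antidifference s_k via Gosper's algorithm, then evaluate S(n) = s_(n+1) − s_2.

S(n) = (n**3 + 12*n**2 + 47*n - 60)/(30*(n**3 + 12*n**2 + 47*n + 60))

r(k) = (k + 2)/(k + 6) after simplifying.
Take A(k)=k + 2, B(k)=k + 6, C(k)=1.
Key eq: (k + 2)·f(k+1) = (k + 5)·f(k) + (1).
d = 3 from the (1,1,0) case.
A polynomial solution: f(k) = k*(k**2 + 9*k + 26)/72.
Get s_k = R·t_k = k*(k**2 + 9*k + 26)/(6*(k + 2)*(k + 3)*(k + 4)) with R(k) = B(k−1)f(k)/C(k) = k*(k + 5)*(k**2 + 9*k + 26)/72.
s_(k+1) − s_k = 12/(k**4 + 14*k**3 + 71*k**2 + 154*k + 120) = t_k.
Σ_(k=2)^n t_k = s_(n+1) − s_(2) = ((n**3 + 12*n**2 + 47*n + 36)/(6*(n**3 + 12*n**2 + 47*n + 60))) − (2/15), i.e. (n**3 + 12*n**2 + 47*n - 60)/(30*(n**3 + 12*n**2 + 47*n + 60)).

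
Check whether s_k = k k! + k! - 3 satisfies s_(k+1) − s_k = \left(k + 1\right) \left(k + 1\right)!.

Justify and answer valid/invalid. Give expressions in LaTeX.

Valid — Δs_k = t_k.

s_(k+1) = k**2*factorial(k) + 3*k*factorial(k) + 2*factorial(k) - 3
s_(k+1) − s_k = (k + 1)*factorial(k + 1)
(s_(k+1) − s_k) − t_k = 0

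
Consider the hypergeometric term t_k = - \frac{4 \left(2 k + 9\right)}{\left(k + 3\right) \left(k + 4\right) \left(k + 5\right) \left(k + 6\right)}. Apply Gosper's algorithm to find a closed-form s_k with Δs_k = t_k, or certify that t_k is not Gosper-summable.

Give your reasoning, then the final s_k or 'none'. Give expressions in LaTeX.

Ratio r(k) = (k + 3)*(2*k + 11)/((k + 7)*(2*k + 9)).
A = k + 3, B = k + 7, C = k + 9/2.
f must satisfy (k + 3)·f(k+1) − (k + 6)·f(k) = k + 9/2.
d = 3 from the (1,1,1) case.
A polynomial solution: f(k) = k*(k + 4)*(k + 8)/30.
R(k) = B(k−1)·f(k)/C(k) = k*(k + 4)*(k + 6)*(k + 8)/(15*(2*k + 9)); s_k = R·t_k = 4*k*(-k - 8)/(15*(k**2 + 8*k + 15)).
s_(k+1) − s_k = 4*(-2*k - 9)/(k**4 + 18*k**3 + 119*k**2 + 342*k + 360) = t_k.

s_k = \frac{4 k \left(- k - 8\right)}{15 \left(k^{2} + 8 k + 15\right)}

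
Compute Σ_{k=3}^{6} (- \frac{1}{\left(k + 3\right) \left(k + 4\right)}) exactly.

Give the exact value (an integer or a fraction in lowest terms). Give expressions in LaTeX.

The ratio is (k + 3)/(k + 5).
Take A(k)=k + 3, B(k)=k + 5, C(k)=1.
Key eq: (k + 3)·f(k+1) = (k + 4)·f(k) + (1).
Degrees (1,1,0) ⇒ d ≤ 1.
Coefficient equations give f(k) = k/3.
Then R = B(k−1)f/C = k*(k + 4)/3, so s_k = R(k)·t_k = -k/(3*k + 9).
Check: Δs_k = -1/(k**2 + 7*k + 12). ✓
Sum = s_(7) − s_(3); s_(7) = -7/30, s_(3) = -1/6 ⇒ -1/15.

Σ = -1/15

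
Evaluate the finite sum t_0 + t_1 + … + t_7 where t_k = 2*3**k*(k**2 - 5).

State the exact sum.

Compute t_(k+1)/t_k: get 3*((k + 1)**2 - 5)/(k**2 - 5).
Normal form (A,B,C) = (3, 1, k**2 - 5).
Need (3)·f(k+1) − (1)·f(k) = k**2 - 5.
deg f ≤ 2 (via 0,0,2).
Match coefficients ⇒ f(k) = (k**2 - 3*k - 2)/2.
R(k) = B(k−1)·f(k)/C(k) = (k**2 - 3*k - 2)/(2*(k**2 - 5)); s_k = R·t_k = 3**k*(k**2 - 3*k - 2).
Δs = 2*3**k*(k**2 - 5), as required.
Σ_(k=0)^(7) t_k = s_(8) − s_(0) = 249318 − (-2) = 249320.

Σ = 249320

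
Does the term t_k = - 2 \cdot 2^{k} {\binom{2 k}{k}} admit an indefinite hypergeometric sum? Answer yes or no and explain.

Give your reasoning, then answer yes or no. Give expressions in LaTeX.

No. Not Gosper-summable.

The ratio is 4*(2*k + 1)/(k + 1).
Gosper form: A/B · C(k+1)/C(k) with A=8*k + 4, B=k + 1, C=1.
Set up (8*k + 4)·f(k+1) − (k)·f(k) − (1) = 0.
From deg A=1, deg B=1, deg C=0: d=-1.
Negative degree bound (-1): no f exists, t_k not Gosper-summable.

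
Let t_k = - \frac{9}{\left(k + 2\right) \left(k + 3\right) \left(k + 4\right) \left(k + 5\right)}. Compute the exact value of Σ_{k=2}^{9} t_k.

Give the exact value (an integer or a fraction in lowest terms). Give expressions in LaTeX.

Σ = -43/1820

Compute t_(k+1)/t_k: get (k + 2)/(k + 6).
Factor: A=k + 2; B=k + 6; C=1.
Key eq: (k + 2)·f(k+1) = (k + 5)·f(k) + (1).
Bound: deg f ≤ 3.
Solve for f: f(k) = k*(k**2 + 9*k + 26)/72 (degree 3 ≤ 3).
R(k) = B(k−1)·f(k)/C(k) = k*(k + 5)*(k**2 + 9*k + 26)/72; s_k = R·t_k = k*(-k**2 - 9*k - 26)/(8*(k + 2)*(k + 3)*(k + 4)).
Verify: -9/(k**4 + 14*k**3 + 71*k**2 + 154*k + 120) matches t_k.
Telescoping: Σ = s_(10) − s_(2) = -45/364 − (-1/10) = -43/1820.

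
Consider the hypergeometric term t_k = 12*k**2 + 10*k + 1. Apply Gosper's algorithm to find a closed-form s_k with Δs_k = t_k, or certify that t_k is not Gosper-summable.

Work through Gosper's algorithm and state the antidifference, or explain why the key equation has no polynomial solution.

s_k = k*(4*k**2 - k - 2)

t_(k+1)/t_k = (12*k**2 + 34*k + 23)/(12*k**2 + 10*k + 1).
Gosper form: A/B · C(k+1)/C(k) with A=1, B=1, C=k**2 + 5*k/6 + 1/12.
f must satisfy (1)·f(k+1) − (1)·f(k) = k**2 + 5*k/6 + 1/12.
From deg A=0, deg B=0, deg C=2: d=3.
A polynomial solution: f(k) = k*(4*k**2 - k - 2)/12.
R(k) = B(k−1)·f(k)/C(k) = k*(4*k**2 - k - 2)/(12*k**2 + 10*k + 1); s_k = R·t_k = k*(4*k**2 - k - 2).
Δs = 12*k**2 + 10*k + 1, as required.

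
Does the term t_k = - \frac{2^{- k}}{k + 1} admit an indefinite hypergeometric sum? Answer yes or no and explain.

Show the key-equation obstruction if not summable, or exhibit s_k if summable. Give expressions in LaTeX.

No — key equation has no polynomial f.

Ratio r(k) = (k + 1)/(2*(k + 2)).
A = k/2 + 1/2, B = k + 2, C = 1.
f must satisfy (k/2 + 1/2)·f(k+1) − (k + 1)·f(k) = 1.
d = -1 from the (1,1,0) case.
Negative degree bound (-1): no f exists, t_k not Gosper-summable.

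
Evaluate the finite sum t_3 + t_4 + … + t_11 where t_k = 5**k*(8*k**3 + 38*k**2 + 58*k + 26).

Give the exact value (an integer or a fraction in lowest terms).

Step 1: r(k) = 5*(4*k**3 + 31*k**2 + 79*k + 65)/(4*k**3 + 19*k**2 + 29*k + 13).
Take A(k)=5, B(k)=1, C(k)=k**3 + 19*k**2/4 + 29*k/4 + 13/4.
Set up (5)·f(k+1) − (1)·f(k) − (k**3 + 19*k**2/4 + 29*k/4 + 13/4) = 0.
From deg A=0, deg B=0, deg C=3: d=3.
Solve for f: f(k) = (2*k**3 + 2*k**2 + 2*k - 1)/8 (degree 3 ≤ 3).
Get s_k = R·t_k = 5**k*(2*k**3 + 2*k**2 + 2*k - 1) with R(k) = B(k−1)f(k)/C(k) = (2*k**3 + 2*k**2 + 2*k - 1)/(2*(4*k**3 + 19*k**2 + 29*k + 13)).
Δs = 5**k*(8*k**3 + 38*k**2 + 58*k + 26), as required.
Telescoping: Σ = s_(12) − s_(3) = 919677734375 − (9625) = 919677724750.

Σ = 919677724750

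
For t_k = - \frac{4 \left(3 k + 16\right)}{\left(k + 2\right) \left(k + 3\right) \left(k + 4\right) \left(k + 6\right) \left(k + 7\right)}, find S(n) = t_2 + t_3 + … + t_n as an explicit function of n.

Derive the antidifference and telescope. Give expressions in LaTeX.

S(n) = \frac{- n^{3} - 14 n^{2} - 61 n + 76}{40 \left(n^{3} + 14 n^{2} + 61 n + 84\right)}

The ratio is (k + 2)*(k + 6)*(3*k + 19)/((k + 5)*(k + 8)*(3*k + 16)).
Factor: A=k + 2; B=k + 8; C=k**2 + 31*k/3 + 80/3.
Need (k + 2)·f(k+1) − (k + 7)·f(k) = k**2 + 31*k/3 + 80/3.
Degrees (1,1,2) ⇒ d ≤ 5.
Match coefficients ⇒ f(k) = k*(k + 4)*(k + 5)*(k**2 + 11*k + 36)/108.
R(k) = B(k−1)·f(k)/C(k) = k*(k + 4)*(k + 7)*(k**2 + 11*k + 36)/(36*(3*k + 16)); s_k = R·t_k = k*(-k**2 - 11*k - 36)/(9*(k**3 + 11*k**2 + 36*k + 36)).
Verify: 4*(-3*k - 16)/(k**5 + 22*k**4 + 185*k**3 + 740*k**2 + 1404*k + 1008) matches t_k.
Telescope: S(n) = s_(n+1) − s_(2) = (-n**3 - 14*n**2 - 61*n - 48)/(9*(n**3 + 14*n**2 + 61*n + 84)) − (-31/360) = (-n**3 - 14*n**2 - 61*n + 76)/(40*(n**3 + 14*n**2 + 61*n + 84)).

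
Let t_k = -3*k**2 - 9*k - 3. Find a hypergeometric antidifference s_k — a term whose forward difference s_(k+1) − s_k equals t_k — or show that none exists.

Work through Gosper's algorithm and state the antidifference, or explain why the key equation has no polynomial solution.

t_(k+1)/t_k = (k**2 + 5*k + 5)/(k**2 + 3*k + 1).
Normal form (A,B,C) = (1, 1, k**2 + 3*k + 1).
Key eq: (1)·f(k+1) = (1)·f(k) + (k**2 + 3*k + 1).
d = 3 from the (0,0,2) case.
Solve for f: f(k) = k*(k**2 + 3*k - 1)/3 (degree 3 ≤ 3).
So s_k = (B(k−1)f/C)·t_k = (k*(k**2 + 3*k - 1)/(3*(k**2 + 3*k + 1)))·t_k = k*(-k**2 - 3*k + 1).
s_(k+1) − s_k = -3*k**2 - 9*k - 3 = t_k.

s_k = k*(-k**2 - 3*k + 1)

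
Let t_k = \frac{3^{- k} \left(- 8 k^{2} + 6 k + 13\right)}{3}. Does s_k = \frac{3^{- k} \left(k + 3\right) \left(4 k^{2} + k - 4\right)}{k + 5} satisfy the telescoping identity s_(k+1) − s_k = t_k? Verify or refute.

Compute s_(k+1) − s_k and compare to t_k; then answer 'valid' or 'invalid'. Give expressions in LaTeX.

Invalid: residual \frac{2 \cdot 3^{- k} \left(8 k^{3} + 46 k^{2} - 40 k - 77\right)}{3 \left(k^{2} + 11 k + 30\right)} ≠ 0.

s_(k+1) = (k + 4)*(k + 4*(k + 1)**2 - 3)/(3*3**k*(k + 6))
s_(k+1) − s_k = (-8*k**4 - 66*k**3 - 69*k**2 + 243*k + 236)/(3*3**k*(k**2 + 11*k + 30))
(s_(k+1) − s_k) − t_k = 2*(8*k**3 + 46*k**2 - 40*k - 77)/(3*3**k*(k**2 + 11*k + 30))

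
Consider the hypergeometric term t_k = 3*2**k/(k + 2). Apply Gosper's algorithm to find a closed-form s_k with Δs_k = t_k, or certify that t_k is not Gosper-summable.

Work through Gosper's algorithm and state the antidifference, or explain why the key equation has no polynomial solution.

t_(k+1)/t_k = 2*(k + 2)/(k + 3).
So A=2*k + 4 and B=k + 3, with C=1.
Need (2*k + 4)·f(k+1) − (k + 2)·f(k) = 1.
From deg A=1, deg B=1, deg C=0: d=-1.
deg f ≤ -1 is impossible — no certificate.

none (Gosper's algorithm certifies no s_k)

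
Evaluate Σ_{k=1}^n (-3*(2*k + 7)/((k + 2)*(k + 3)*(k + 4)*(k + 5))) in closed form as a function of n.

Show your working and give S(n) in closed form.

The ratio is (k + 2)*(2*k + 9)/((k + 6)*(2*k + 7)).
A = k + 2, B = k + 6, C = k + 7/2.
Set up (k + 2)·f(k+1) − (k + 5)·f(k) − (k + 7/2) = 0.
From deg A=1, deg B=1, deg C=1: d=3.
Solving with deg f ≤ 3: f(k) = k*(k + 3)*(k + 6)/16.
Then R = B(k−1)f/C = k*(k + 3)*(k + 5)*(k + 6)/(8*(2*k + 7)), so s_k = R(k)·t_k = 3*k*(-k - 6)/(8*(k**2 + 6*k + 8)).
Verify: 3*(-2*k - 7)/(k**4 + 14*k**3 + 71*k**2 + 154*k + 120) matches t_k.
Evaluate: s_(n+1) = 3*(-n**2 - 8*n - 7)/(8*(n**2 + 8*n + 15)); subtract s_(1) = -7/40 ⇒ S(n) = n*(-n - 8)/(5*(n**2 + 8*n + 15)).

S(n) = n*(-n - 8)/(5*(n**2 + 8*n + 15))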